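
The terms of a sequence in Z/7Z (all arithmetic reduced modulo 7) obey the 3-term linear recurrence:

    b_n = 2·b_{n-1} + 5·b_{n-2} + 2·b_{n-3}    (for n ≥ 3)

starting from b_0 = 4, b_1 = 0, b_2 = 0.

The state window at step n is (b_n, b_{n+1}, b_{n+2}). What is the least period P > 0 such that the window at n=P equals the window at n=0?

48

n=0: window = (4, 0, 0)
n=1: window = (0, 0, 1)
n=2: window = (0, 1, 2)
n=3: window = (1, 2, 2)
n=4: window = (2, 2, 2)
n=5: window = (2, 2, 4)
n=6: window = (2, 4, 1)
n=7: window = (4, 1, 5)
n=8: window = (1, 5, 2)
n=9: window = (5, 2, 3)
n=10: window = (2, 3, 5)
n=11: window = (3, 5, 1)
n=12: window = (5, 1, 5)
n=13: window = (1, 5, 4)
n=14: window = (5, 4, 0)
n=15: window = (4, 0, 2)
n=16: window = (0, 2, 5)
n=17: window = (2, 5, 6)
n=18: window = (5, 6, 6)
n=19: window = (6, 6, 3)
n=20: window = (6, 3, 6)
n=21: window = (3, 6, 4)
n=22: window = (6, 4, 2)
n=23: window = (4, 2, 1)
n=24: window = (2, 1, 6)
n=25: window = (1, 6, 0)
n=26: window = (6, 0, 4)
n=27: window = (0, 4, 6)
n=28: window = (4, 6, 4)
n=29: window = (6, 4, 4)
n=30: window = (4, 4, 5)
n=31: window = (4, 5, 3)
n=32: window = (5, 3, 4)
n=33: window = (3, 4, 5)
n=34: window = (4, 5, 1)
n=35: window = (5, 1, 0)
n=36: window = (1, 0, 1)
n=37: window = (0, 1, 4)
n=38: window = (1, 4, 6)
n=39: window = (4, 6, 6)
n=40: window = (6, 6, 1)
…
n=46: window = (0, 4, 4)
n=47: window = (4, 4, 0)
n=48: window = (4, 0, 0)
window at n=48 equals window at n=0 → period = 48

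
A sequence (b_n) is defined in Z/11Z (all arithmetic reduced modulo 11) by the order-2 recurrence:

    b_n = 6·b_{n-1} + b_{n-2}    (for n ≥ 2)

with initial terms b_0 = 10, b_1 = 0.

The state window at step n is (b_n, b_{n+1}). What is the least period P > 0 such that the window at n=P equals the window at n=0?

n=0: window = (10, 0)
n=1: window = (0, 10)
n=2: window = (10, 5)
n=3: window = (5, 7)
n=4: window = (7, 3)
n=5: window = (3, 3)
n=6: window = (3, 10)
n=7: window = (10, 8)
n=8: window = (8, 3)
n=9: window = (3, 4)
n=10: window = (4, 5)
n=11: window = (5, 1)
n=12: window = (1, 0)
n=13: window = (0, 1)
n=14: window = (1, 6)
n=15: window = (6, 4)
n=16: window = (4, 8)
n=17: window = (8, 8)
n=18: window = (8, 1)
n=19: window = (1, 3)
n=20: window = (3, 8)
n=21: window = (8, 7)
n=22: window = (7, 6)
n=23: window = (6, 10)
n=24: window = (10, 0)
window at n=24 equals window at n=0 → period = 24

24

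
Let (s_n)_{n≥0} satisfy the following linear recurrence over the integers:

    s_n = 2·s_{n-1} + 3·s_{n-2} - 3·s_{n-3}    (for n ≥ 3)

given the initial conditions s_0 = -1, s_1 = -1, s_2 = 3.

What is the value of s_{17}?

9088374

s_3 = 2·3 + 3·-1 + -3·-1 = 6
s_4 = 2·6 + 3·3 + -3·-1 = 24
s_5 = 2·24 + 3·6 + -3·3 = 57
s_6 = 2·57 + 3·24 + -3·6 = 168
s_7 = 2·168 + 3·57 + -3·24 = 435
s_8 = 2·435 + 3·168 + -3·57 = 1203
s_9 = 2·1203 + 3·435 + -3·168 = 3207
s_10 = 2·3207 + 3·1203 + -3·435 = 8718
s_11 = 2·8718 + 3·3207 + -3·1203 = 23448
s_12 = 2·23448 + 3·8718 + -3·3207 = 63429
s_13 = 2·63429 + 3·23448 + -3·8718 = 171048
s_14 = 2·171048 + 3·63429 + -3·23448 = 462039
s_15 = 2·462039 + 3·171048 + -3·63429 = 1246935
s_16 = 2·1246935 + 3·462039 + -3·171048 = 3366843
s_17 = 2·3366843 + 3·1246935 + -3·462039 = 9088374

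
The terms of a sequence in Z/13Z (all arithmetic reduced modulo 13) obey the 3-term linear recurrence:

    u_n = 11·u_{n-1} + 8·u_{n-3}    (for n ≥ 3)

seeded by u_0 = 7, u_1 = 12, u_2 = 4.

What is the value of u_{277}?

u_3 = 11·4 + 0·12 + 8·7 = 9
u_4 = 11·9 + 0·4 + 8·12 = 0
u_5 = 11·0 + 0·9 + 8·4 = 6
u_6 = 11·6 + 0·0 + 8·9 = 8
u_7 = 11·8 + 0·6 + 8·0 = 10
u_8 = 11·10 + 0·8 + 8·6 = 2
Continuing the recurrence:
  u_9 = 8;  u_10 = 12;  u_11 = 5;  u_12 = 2;  u_13 = 1;  u_14 = 12
  u_15 = 5;  u_16 = 11;  u_17 = 9;  u_18 = 9;  u_19 = 5;  u_20 = 10
  u_21 = 0;  u_22 = 1;  u_23 = 0;  u_24 = 0;  u_25 = 8;  u_26 = 10
  u_27 = 6;  u_28 = 0;  u_29 = 2;  u_30 = 5;  u_31 = 3;  u_32 = 10
  u_33 = 7;  u_34 = 10;  u_35 = 8;  u_36 = 1;  u_37 = 0;  u_38 = 12
  u_39 = 10;  u_40 = 6;  u_41 = 6;  u_42 = 3;  u_43 = 3;  u_44 = 3
  u_45 = 5;  u_46 = 1;  u_47 = 9;  u_48 = 9;  u_49 = 3;  u_50 = 1
  u_51 = 5;  u_52 = 1;  u_53 = 6;  u_54 = 2;  u_55 = 4;  u_56 = 1
  u_57 = 1;  u_58 = 4;  u_59 = 0;  u_60 = 8;  u_61 = 3;  u_62 = 7
  u_63 = 11;  u_64 = 2;  u_65 = 0;  u_66 = 10;  u_67 = 9;  u_68 = 8
  u_69 = 12;  u_70 = 9;  u_71 = 7;  u_72 = 4;  u_73 = 12;  u_74 = 6
  u_75 = 7;  u_76 = 4;  u_77 = 1;  u_78 = 2;  u_79 = 2;  u_80 = 4
  u_81 = 8;  u_82 = 0;  u_83 = 6;  u_84 = 0;  u_85 = 0;  u_86 = 9
  u_87 = 8;  u_88 = 10;  u_89 = 0;  u_90 = 12;  u_91 = 4;  u_92 = 5
  u_93 = 8;  u_94 = 3;  u_95 = 8;  u_96 = 9;  u_97 = 6;  u_98 = 0
  u_99 = 7;  u_100 = 8;  u_101 = 10;  u_102 = 10;  u_103 = 5;  u_104 = 5
  u_105 = 5;  u_106 = 4;  u_107 = 6;  u_108 = 2;  u_109 = 2;  u_110 = 5
  u_111 = 6;  u_112 = 4;  u_113 = 6;  u_114 = 10;  u_115 = 12;  u_116 = 11
  u_117 = 6;  u_118 = 6;  u_119 = 11;  u_120 = 0;  u_121 = 9;  u_122 = 5
  u_123 = 3;  u_124 = 1;  u_125 = 12;  u_126 = 0;  u_127 = 8;  u_128 = 2
  u_129 = 9;  u_130 = 7;  u_131 = 2;  u_132 = 3;  u_133 = 11;  u_134 = 7
  u_135 = 10;  u_136 = 3;  u_137 = 11;  u_138 = 6;  u_139 = 12;  u_140 = 12
  u_141 = 11;  u_142 = 9;  u_143 = 0;  u_144 = 10;  u_145 = 0;  u_146 = 0
  u_147 = 2;  u_148 = 9;  u_149 = 8;  u_150 = 0;  u_151 = 7;  u_152 = 11
  u_153 = 4;  u_154 = 9;  u_155 = 5;  u_156 = 9;  u_157 = 2;  u_158 = 10
  u_159 = 0;  u_160 = 3;  u_161 = 9;  u_162 = 8;  u_163 = 8;  u_164 = 4
  u_165 = 4;  u_166 = 4;  u_167 = 11;  u_168 = 10;  u_169 = 12;  u_170 = 12
  u_171 = 4;  u_172 = 10;  u_173 = 11;  u_174 = 10;  u_175 = 8;  u_176 = 7
  u_177 = 1;  u_178 = 10;  u_179 = 10;  u_180 = 1;  u_181 = 0;  u_182 = 2
  u_183 = 4;  u_184 = 5;  u_185 = 6;  u_186 = 7;  u_187 = 0;  u_188 = 9
  u_189 = 12;  u_190 = 2;  u_191 = 3;  u_192 = 12;  u_193 = 5;  u_194 = 1
  u_195 = 3;  u_196 = 8;  u_197 = 5;  u_198 = 1;  u_199 = 10;  u_200 = 7
  u_201 = 7;  u_202 = 1;  u_203 = 2;  u_204 = 0;  u_205 = 8;  u_206 = 0
  u_207 = 0;  u_208 = 12;  u_209 = 2;  u_210 = 9;  u_211 = 0;  u_212 = 3
  u_213 = 1;  u_214 = 11;  u_215 = 2;  u_216 = 4;  u_217 = 2;  u_218 = 12
  u_219 = 8;  u_220 = 0;  u_221 = 5;  u_222 = 2;  u_223 = 9;  u_224 = 9
  u_225 = 11;  u_226 = 11;  u_227 = 11;  u_228 = 1;  u_229 = 8;  u_230 = 7
  u_231 = 7;  u_232 = 11;  u_233 = 8;  u_234 = 1;  u_235 = 8;  u_236 = 9
  u_237 = 3;  u_238 = 6;  u_239 = 8;  u_240 = 8;  u_241 = 6;  u_242 = 0
  u_243 = 12;  u_244 = 11;  u_245 = 4;  u_246 = 10;  u_247 = 3;  u_248 = 0
  u_249 = 2;  u_250 = 7;  u_251 = 12;  u_252 = 5;  u_253 = 7;  u_254 = 4
  u_255 = 6;  u_256 = 5;  u_257 = 9;  u_258 = 4;  u_259 = 6;  u_260 = 8
  u_261 = 3;  u_262 = 3;  u_263 = 6;  u_264 = 12;  u_265 = 0;  u_266 = 9
  u_267 = 0;  u_268 = 0;  u_269 = 7;  u_270 = 12;  u_271 = 2;  u_272 = 0
  u_273 = 5;  u_274 = 6;  u_275 = 1
u_276 = 11·1 + 0·6 + 8·5 = 12
u_277 = 11·12 + 0·1 + 8·6 = 11

11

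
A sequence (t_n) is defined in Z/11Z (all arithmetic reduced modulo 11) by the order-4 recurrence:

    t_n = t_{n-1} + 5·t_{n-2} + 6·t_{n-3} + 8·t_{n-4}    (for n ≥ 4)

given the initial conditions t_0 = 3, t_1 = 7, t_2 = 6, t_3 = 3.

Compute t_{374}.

3

t_4 = 1·3 + 5·6 + 6·7 + 8·3 = 0
t_5 = 1·0 + 5·3 + 6·6 + 8·7 = 8
t_6 = 1·8 + 5·0 + 6·3 + 8·6 = 8
t_7 = 1·8 + 5·8 + 6·0 + 8·3 = 6
t_8 = 1·6 + 5·8 + 6·8 + 8·0 = 6
t_9 = 1·6 + 5·6 + 6·8 + 8·8 = 5
t_10 = 1·5 + 5·6 + 6·6 + 8·8 = 3
t_11 = 1·3 + 5·5 + 6·6 + 8·6 = 2
t_12 = 1·2 + 5·3 + 6·5 + 8·6 = 7
t_13 = 1·7 + 5·2 + 6·3 + 8·5 = 9
t_14 = 1·9 + 5·7 + 6·2 + 8·3 = 3
t_15 = 1·3 + 5·9 + 6·7 + 8·2 = 7
t_16 = 1·7 + 5·3 + 6·9 + 8·7 = 0
t_17 = 1·0 + 5·7 + 6·3 + 8·9 = 4
t_18 = 1·4 + 5·0 + 6·7 + 8·3 = 4
t_19 = 1·4 + 5·4 + 6·0 + 8·7 = 3
t_20 = 1·3 + 5·4 + 6·4 + 8·0 = 3
t_21 = 1·3 + 5·3 + 6·4 + 8·4 = 8
t_22 = 1·8 + 5·3 + 6·3 + 8·4 = 7
t_23 = 1·7 + 5·8 + 6·3 + 8·3 = 1
t_24 = 1·1 + 5·7 + 6·8 + 8·3 = 9
t_25 = 1·9 + 5·1 + 6·7 + 8·8 = 10
t_26 = 1·10 + 5·9 + 6·1 + 8·7 = 7
t_27 = 1·7 + 5·10 + 6·9 + 8·1 = 9
t_28 = 1·9 + 5·7 + 6·10 + 8·9 = 0
t_29 = 1·0 + 5·9 + 6·7 + 8·10 = 2
t_30 = 1·2 + 5·0 + 6·9 + 8·7 = 2
t_31 = 1·2 + 5·2 + 6·0 + 8·9 = 7
t_32 = 1·7 + 5·2 + 6·2 + 8·0 = 7
t_33 = 1·7 + 5·7 + 6·2 + 8·2 = 4
t_34 = 1·4 + 5·7 + 6·7 + 8·2 = 9
t_35 = 1·9 + 5·4 + 6·7 + 8·7 = 6
t_36 = 1·6 + 5·9 + 6·4 + 8·7 = 10
t_37 = 1·10 + 5·6 + 6·9 + 8·4 = 5
t_38 = 1·5 + 5·10 + 6·6 + 8·9 = 9
t_39 = 1·9 + 5·5 + 6·10 + 8·6 = 10
t_40 = 1·10 + 5·9 + 6·5 + 8·10 = 0
t_41 = 1·0 + 5·10 + 6·9 + 8·5 = 1
t_42 = 1·1 + 5·0 + 6·10 + 8·9 = 1
t_43 = 1·1 + 5·1 + 6·0 + 8·10 = 9
t_44 = 1·9 + 5·1 + 6·1 + 8·0 = 9
t_45 = 1·9 + 5·9 + 6·1 + 8·1 = 2
t_46 = 1·2 + 5·9 + 6·9 + 8·1 = 10
t_47 = 1·10 + 5·2 + 6·9 + 8·9 = 3
t_48 = 1·3 + 5·10 + 6·2 + 8·9 = 5
t_49 = 1·5 + 5·3 + 6·10 + 8·2 = 8
t_50 = 1·8 + 5·5 + 6·3 + 8·10 = 10
t_51 = 1·10 + 5·8 + 6·5 + 8·3 = 5
t_52 = 1·5 + 5·10 + 6·8 + 8·5 = 0
t_53 = 1·0 + 5·5 + 6·10 + 8·8 = 6
t_54 = 1·6 + 5·0 + 6·5 + 8·10 = 6
t_55 = 1·6 + 5·6 + 6·0 + 8·5 = 10
t_56 = 1·10 + 5·6 + 6·6 + 8·0 = 10
t_57 = 1·10 + 5·10 + 6·6 + 8·6 = 1
t_58 = 1·1 + 5·10 + 6·10 + 8·6 = 5
t_59 = 1·5 + 5·1 + 6·10 + 8·10 = 7
t_60 = 1·7 + 5·5 + 6·1 + 8·10 = 8
t_61 = 1·8 + 5·7 + 6·5 + 8·1 = 4
t_62 = 1·4 + 5·8 + 6·7 + 8·5 = 5
t_63 = 1·5 + 5·4 + 6·8 + 8·7 = 8
t_64 = 1·8 + 5·5 + 6·4 + 8·8 = 0
t_65 = 1·0 + 5·8 + 6·5 + 8·4 = 3
t_66 = 1·3 + 5·0 + 6·8 + 8·5 = 3
t_67 = 1·3 + 5·3 + 6·0 + 8·8 = 5
t_68 = 1·5 + 5·3 + 6·3 + 8·0 = 5
t_69 = 1·5 + 5·5 + 6·3 + 8·3 = 6
t_70 = 1·6 + 5·5 + 6·5 + 8·3 = 8
t_71 = 1·8 + 5·6 + 6·5 + 8·5 = 9
t_72 = 1·9 + 5·8 + 6·6 + 8·5 = 4
t_73 = 1·4 + 5·9 + 6·8 + 8·6 = 2
t_74 = 1·2 + 5·4 + 6·9 + 8·8 = 8
t_75 = 1·8 + 5·2 + 6·4 + 8·9 = 4
t_76 = 1·4 + 5·8 + 6·2 + 8·4 = 0
t_77 = 1·0 + 5·4 + 6·8 + 8·2 = 7
t_78 = 1·7 + 5·0 + 6·4 + 8·8 = 7
t_79 = 1·7 + 5·7 + 6·0 + 8·4 = 8
t_80 = 1·8 + 5·7 + 6·7 + 8·0 = 8
t_81 = 1·8 + 5·8 + 6·7 + 8·7 = 3
t_82 = 1·3 + 5·8 + 6·8 + 8·7 = 4
t_83 = 1·4 + 5·3 + 6·8 + 8·8 = 10
t_84 = 1·10 + 5·4 + 6·3 + 8·8 = 2
t_85 = 1·2 + 5·10 + 6·4 + 8·3 = 1
t_86 = 1·1 + 5·2 + 6·10 + 8·4 = 4
t_87 = 1·4 + 5·1 + 6·2 + 8·10 = 2
t_88 = 1·2 + 5·4 + 6·1 + 8·2 = 0
t_89 = 1·0 + 5·2 + 6·4 + 8·1 = 9
t_90 = 1·9 + 5·0 + 6·2 + 8·4 = 9
t_91 = 1·9 + 5·9 + 6·0 + 8·2 = 4
t_92 = 1·4 + 5·9 + 6·9 + 8·0 = 4
t_93 = 1·4 + 5·4 + 6·9 + 8·9 = 7
t_94 = 1·7 + 5·4 + 6·4 + 8·9 = 2
t_95 = 1·2 + 5·7 + 6·4 + 8·4 = 5
t_96 = 1·5 + 5·2 + 6·7 + 8·4 = 1
t_97 = 1·1 + 5·5 + 6·2 + 8·7 = 6
t_98 = 1·6 + 5·1 + 6·5 + 8·2 = 2
t_99 = 1·2 + 5·6 + 6·1 + 8·5 = 1
t_100 = 1·1 + 5·2 + 6·6 + 8·1 = 0
t_101 = 1·0 + 5·1 + 6·2 + 8·6 = 10
t_102 = 1·10 + 5·0 + 6·1 + 8·2 = 10
t_103 = 1·10 + 5·10 + 6·0 + 8·1 = 2
t_104 = 1·2 + 5·10 + 6·10 + 8·0 = 2
t_105 = 1·2 + 5·2 + 6·10 + 8·10 = 9
t_106 = 1·9 + 5·2 + 6·2 + 8·10 = 1
t_107 = 1·1 + 5·9 + 6·2 + 8·2 = 8
t_108 = 1·8 + 5·1 + 6·9 + 8·2 = 6
t_109 = 1·6 + 5·8 + 6·1 + 8·9 = 3
t_110 = 1·3 + 5·6 + 6·8 + 8·1 = 1
t_111 = 1·1 + 5·3 + 6·6 + 8·8 = 6
t_112 = 1·6 + 5·1 + 6·3 + 8·6 = 0
t_113 = 1·0 + 5·6 + 6·1 + 8·3 = 5
t_114 = 1·5 + 5·0 + 6·6 + 8·1 = 5
t_115 = 1·5 + 5·5 + 6·0 + 8·6 = 1
t_116 = 1·1 + 5·5 + 6·5 + 8·0 = 1
t_117 = 1·1 + 5·1 + 6·5 + 8·5 = 10
t_118 = 1·10 + 5·1 + 6·1 + 8·5 = 6
t_119 = 1·6 + 5·10 + 6·1 + 8·1 = 4
t_120 = 1·4 + 5·6 + 6·10 + 8·1 = 3
t_121 = 1·3 + 5·4 + 6·6 + 8·10 = 7
t_122 = 1·7 + 5·3 + 6·4 + 8·6 = 6
t_123 = 1·6 + 5·7 + 6·3 + 8·4 = 3
(t_120, t_121, t_122, t_123) = (3, 7, 6, 3) = (t_0, t_1, t_2, t_3), so the sequence has period 120.
374 ≡ 14 (mod 120), hence t_374 = t_14 = 3.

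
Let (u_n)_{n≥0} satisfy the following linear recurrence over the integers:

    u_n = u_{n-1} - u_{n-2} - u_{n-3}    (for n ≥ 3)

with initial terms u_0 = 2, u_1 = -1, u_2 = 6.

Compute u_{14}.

52

u_3 = 1·6 + -1·-1 + -1·2 = 5
u_4 = 1·5 + -1·6 + -1·-1 = 0
u_5 = 1·0 + -1·5 + -1·6 = -11
u_6 = 1·-11 + -1·0 + -1·5 = -16
u_7 = 1·-16 + -1·-11 + -1·0 = -5
u_8 = 1·-5 + -1·-16 + -1·-11 = 22
u_9 = 1·22 + -1·-5 + -1·-16 = 43
u_10 = 1·43 + -1·22 + -1·-5 = 26
u_11 = 1·26 + -1·43 + -1·22 = -39
u_12 = 1·-39 + -1·26 + -1·43 = -108
u_13 = 1·-108 + -1·-39 + -1·26 = -95
u_14 = 1·-95 + -1·-108 + -1·-39 = 52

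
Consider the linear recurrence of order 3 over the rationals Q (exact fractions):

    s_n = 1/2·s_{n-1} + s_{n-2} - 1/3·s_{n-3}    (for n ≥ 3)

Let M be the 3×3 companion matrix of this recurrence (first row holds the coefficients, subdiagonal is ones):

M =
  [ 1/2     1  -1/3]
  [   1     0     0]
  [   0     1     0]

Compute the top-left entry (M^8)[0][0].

(M^8)[0][0] is the top entry after applying M 8 times to the unit state (1, 0, 0). Equivalently it is h_{10} for the auxiliary sequence (h_n) obeying the same recurrence with h_2 = 1 and h_i = 0 for 0 ≤ i < 2:
h_3 = 1/2·1 + 1·0 + -1/3·0 = 1/2
h_4 = 1/2·1/2 + 1·1 + -1/3·0 = 5/4
h_5 = 1/2·5/4 + 1·1/2 + -1/3·1 = 19/24
h_6 = 1/2·19/24 + 1·5/4 + -1/3·1/2 = 71/48
h_7 = 1/2·71/48 + 1·19/24 + -1/3·5/4 = 107/96
h_8 = 1/2·107/96 + 1·71/48 + -1/3·19/24 = 1021/576
h_9 = 1/2·1021/576 + 1·107/96 + -1/3·71/48 = 193/128
h_10 = 1/2·193/128 + 1·1021/576 + -1/3·107/96 = 1655/768

1655/768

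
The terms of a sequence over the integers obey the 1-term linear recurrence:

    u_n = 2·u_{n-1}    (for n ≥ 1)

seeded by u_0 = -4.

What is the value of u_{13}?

-32768

u_1 = 2·-4 = -8
u_2 = 2·-8 = -16
u_3 = 2·-16 = -32
u_4 = 2·-32 = -64
u_5 = 2·-64 = -128
u_6 = 2·-128 = -256
u_7 = 2·-256 = -512
u_8 = 2·-512 = -1024
u_9 = 2·-1024 = -2048
u_10 = 2·-2048 = -4096
u_11 = 2·-4096 = -8192
u_12 = 2·-8192 = -16384
u_13 = 2·-16384 = -32768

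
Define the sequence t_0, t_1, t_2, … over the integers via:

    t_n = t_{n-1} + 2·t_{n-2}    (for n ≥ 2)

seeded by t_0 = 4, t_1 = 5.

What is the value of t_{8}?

769

t_2 = 1·5 + 2·4 = 13
t_3 = 1·13 + 2·5 = 23
t_4 = 1·23 + 2·13 = 49
t_5 = 1·49 + 2·23 = 95
t_6 = 1·95 + 2·49 = 193
t_7 = 1·193 + 2·95 = 383
t_8 = 1·383 + 2·193 = 769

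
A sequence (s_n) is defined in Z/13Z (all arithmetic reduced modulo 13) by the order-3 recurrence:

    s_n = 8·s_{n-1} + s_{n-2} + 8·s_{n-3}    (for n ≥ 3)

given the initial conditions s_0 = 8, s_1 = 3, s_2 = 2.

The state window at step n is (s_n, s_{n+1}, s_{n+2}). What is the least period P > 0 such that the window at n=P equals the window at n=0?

168

n=0: window = (8, 3, 2)
n=1: window = (3, 2, 5)
n=2: window = (2, 5, 1)
n=3: window = (5, 1, 3)
n=4: window = (1, 3, 0)
n=5: window = (3, 0, 11)
n=6: window = (0, 11, 8)
n=7: window = (11, 8, 10)
n=8: window = (8, 10, 7)
n=9: window = (10, 7, 0)
n=10: window = (7, 0, 9)
n=11: window = (0, 9, 11)
n=12: window = (9, 11, 6)
n=13: window = (11, 6, 1)
n=14: window = (6, 1, 11)
n=15: window = (1, 11, 7)
n=16: window = (11, 7, 10)
n=17: window = (7, 10, 6)
n=18: window = (10, 6, 10)
n=19: window = (6, 10, 10)
n=20: window = (10, 10, 8)
n=21: window = (10, 8, 11)
n=22: window = (8, 11, 7)
n=23: window = (11, 7, 1)
n=24: window = (7, 1, 12)
n=25: window = (1, 12, 10)
n=26: window = (12, 10, 9)
n=27: window = (10, 9, 9)
n=28: window = (9, 9, 5)
n=29: window = (9, 5, 4)
n=30: window = (5, 4, 5)
n=31: window = (4, 5, 6)
n=32: window = (5, 6, 7)
n=33: window = (6, 7, 11)
n=34: window = (7, 11, 0)
n=35: window = (11, 0, 2)
n=36: window = (0, 2, 0)
n=37: window = (2, 0, 2)
n=38: window = (0, 2, 6)
n=39: window = (2, 6, 11)
n=40: window = (6, 11, 6)
…
n=166: window = (3, 6, 8)
n=167: window = (6, 8, 3)
n=168: window = (8, 3, 2)
window at n=168 equals window at n=0 → period = 168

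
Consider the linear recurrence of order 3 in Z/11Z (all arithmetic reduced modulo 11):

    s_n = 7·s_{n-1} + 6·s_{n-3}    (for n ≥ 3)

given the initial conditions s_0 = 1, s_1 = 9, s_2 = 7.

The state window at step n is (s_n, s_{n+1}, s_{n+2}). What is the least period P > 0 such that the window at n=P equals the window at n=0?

n=0: window = (1, 9, 7)
n=1: window = (9, 7, 0)
n=2: window = (7, 0, 10)
n=3: window = (0, 10, 2)
n=4: window = (10, 2, 3)
n=5: window = (2, 3, 4)
n=6: window = (3, 4, 7)
n=7: window = (4, 7, 1)
n=8: window = (7, 1, 9)
n=9: window = (1, 9, 6)
n=10: window = (9, 6, 4)
n=11: window = (6, 4, 5)
n=12: window = (4, 5, 5)
n=13: window = (5, 5, 4)
n=14: window = (5, 4, 3)
n=15: window = (4, 3, 7)
n=16: window = (3, 7, 7)
n=17: window = (7, 7, 1)
n=18: window = (7, 1, 5)
n=19: window = (1, 5, 0)
n=20: window = (5, 0, 6)
n=21: window = (0, 6, 6)
n=22: window = (6, 6, 9)
n=23: window = (6, 9, 0)
n=24: window = (9, 0, 3)
n=25: window = (0, 3, 9)
n=26: window = (3, 9, 8)
n=27: window = (9, 8, 8)
n=28: window = (8, 8, 0)
n=29: window = (8, 0, 4)
n=30: window = (0, 4, 10)
n=31: window = (4, 10, 4)
n=32: window = (10, 4, 8)
n=33: window = (4, 8, 6)
n=34: window = (8, 6, 0)
n=35: window = (6, 0, 4)
n=36: window = (0, 4, 9)
n=37: window = (4, 9, 8)
n=38: window = (9, 8, 3)
n=39: window = (8, 3, 9)
n=40: window = (3, 9, 1)
…
n=1328: window = (4, 9, 1)
n=1329: window = (9, 1, 9)
n=1330: window = (1, 9, 7)
window at n=1330 equals window at n=0 → period = 1330

1330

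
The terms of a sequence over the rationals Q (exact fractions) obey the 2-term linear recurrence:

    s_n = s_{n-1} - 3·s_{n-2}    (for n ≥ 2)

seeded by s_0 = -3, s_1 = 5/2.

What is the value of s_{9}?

-500

s_2 = 1·5/2 + -3·-3 = 23/2
s_3 = 1·23/2 + -3·5/2 = 4
s_4 = 1·4 + -3·23/2 = -61/2
s_5 = 1·-61/2 + -3·4 = -85/2
s_6 = 1·-85/2 + -3·-61/2 = 49
s_7 = 1·49 + -3·-85/2 = 353/2
s_8 = 1·353/2 + -3·49 = 59/2
s_9 = 1·59/2 + -3·353/2 = -500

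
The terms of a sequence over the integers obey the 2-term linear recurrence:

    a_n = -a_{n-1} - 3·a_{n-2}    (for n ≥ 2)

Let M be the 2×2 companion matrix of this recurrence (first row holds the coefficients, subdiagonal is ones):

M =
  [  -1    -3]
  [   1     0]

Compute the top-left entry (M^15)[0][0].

(M^15)[0][0] is the top entry after applying M 15 times to the unit state (1, 0). Equivalently it is h_{16} for the auxiliary sequence (h_n) obeying the same recurrence with h_1 = 1 and h_i = 0 for 0 ≤ i < 1:
h_2 = -1·1 + -3·0 = -1
h_3 = -1·-1 + -3·1 = -2
h_4 = -1·-2 + -3·-1 = 5
h_5 = -1·5 + -3·-2 = 1
h_6 = -1·1 + -3·5 = -16
h_7 = -1·-16 + -3·1 = 13
h_8 = -1·13 + -3·-16 = 35
h_9 = -1·35 + -3·13 = -74
h_10 = -1·-74 + -3·35 = -31
h_11 = -1·-31 + -3·-74 = 253
h_12 = -1·253 + -3·-31 = -160
h_13 = -1·-160 + -3·253 = -599
h_14 = -1·-599 + -3·-160 = 1079
h_15 = -1·1079 + -3·-599 = 718
h_16 = -1·718 + -3·1079 = -3955

-3955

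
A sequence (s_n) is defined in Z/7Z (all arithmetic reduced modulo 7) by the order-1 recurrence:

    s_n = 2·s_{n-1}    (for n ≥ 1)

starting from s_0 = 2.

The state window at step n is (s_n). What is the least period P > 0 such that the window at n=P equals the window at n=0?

n=0: window = (2)
n=1: window = (4)
n=2: window = (1)
n=3: window = (2)
window at n=3 equals window at n=0 → period = 3

3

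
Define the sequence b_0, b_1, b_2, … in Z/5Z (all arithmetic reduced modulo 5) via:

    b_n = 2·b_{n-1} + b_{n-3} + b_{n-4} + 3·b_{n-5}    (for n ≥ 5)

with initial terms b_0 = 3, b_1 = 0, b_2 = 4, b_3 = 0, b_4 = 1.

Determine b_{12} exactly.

b_5 = 2·1 + 0·0 + 1·4 + 1·0 + 3·3 = 0
b_6 = 2·0 + 0·1 + 1·0 + 1·4 + 3·0 = 4
b_7 = 2·4 + 0·0 + 1·1 + 1·0 + 3·4 = 1
b_8 = 2·1 + 0·4 + 1·0 + 1·1 + 3·0 = 3
b_9 = 2·3 + 0·1 + 1·4 + 1·0 + 3·1 = 3
b_10 = 2·3 + 0·3 + 1·1 + 1·4 + 3·0 = 1
b_11 = 2·1 + 0·3 + 1·3 + 1·1 + 3·4 = 3
b_12 = 2·3 + 0·1 + 1·3 + 1·3 + 3·1 = 0

0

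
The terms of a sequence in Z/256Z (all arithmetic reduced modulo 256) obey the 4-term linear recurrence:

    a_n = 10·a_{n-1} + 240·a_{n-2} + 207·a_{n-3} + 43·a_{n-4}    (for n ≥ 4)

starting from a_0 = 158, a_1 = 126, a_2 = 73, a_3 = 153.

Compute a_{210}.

a_4 = 10·153 + 240·73 + 207·126 + 43·158 = 214
a_5 = 10·214 + 240·153 + 207·73 + 43·126 = 253
a_6 = 10·253 + 240·214 + 207·153 + 43·73 = 124
a_7 = 10·124 + 240·253 + 207·214 + 43·153 = 197
a_8 = 10·197 + 240·124 + 207·253 + 43·214 = 119
a_9 = 10·119 + 240·197 + 207·124 + 43·253 = 25
Continuing the recurrence:
  a_10 = 169;  a_11 = 90;  a_12 = 40;  a_13 = 202;  a_14 = 141;  a_15 = 88
  a_16 = 174;  a_17 = 61;  a_18 = 89;  a_19 = 36;  a_20 = 101;  a_21 = 232
  a_22 = 207;  a_23 = 77;  a_24 = 161;  a_25 = 211;  a_26 = 54;  a_27 = 10
  a_28 = 172;  a_29 = 51;  a_30 = 102;  a_31 = 142;  a_32 = 77;  a_33 = 45
  a_34 = 230;  a_35 = 73;  a_36 = 204;  a_37 = 241;  a_38 = 83;  a_39 = 101
  a_40 = 229;  a_41 = 58;  a_42 = 144;  a_43 = 34;  a_44 = 177;  a_45 = 248
  a_46 = 78;  a_47 = 97;  a_48 = 45;  a_49 = 108;  a_50 = 241;  a_51 = 88
  a_52 = 67;  a_53 = 33;  a_54 = 189;  a_55 = 71;  a_56 = 230;  a_57 = 234
  a_58 = 236;  a_59 = 127;  a_60 = 14;  a_61 = 190;  a_62 = 225;  a_63 = 145
  a_64 = 150;  a_65 = 165;  a_66 = 28;  a_67 = 109;  a_68 = 31;  a_69 = 193
  a_70 = 113;  a_71 = 186;  a_72 = 120;  a_73 = 218;  a_74 = 101;  a_75 = 152
  a_76 = 14;  a_77 = 85;  a_78 = 81;  a_79 = 180;  a_80 = 13;  a_81 = 8
  a_82 = 167;  a_83 = 197;  a_84 = 233;  a_85 = 43;  a_86 = 118;  a_87 = 106
  a_88 = 172;  a_89 = 187;  a_90 = 22;  a_91 = 14;  a_92 = 69;  a_93 = 5
  a_94 = 230;  a_95 = 209;  a_96 = 108;  a_97 = 249;  a_98 = 155;  a_99 = 237
  a_100 = 13;  a_101 = 218;  a_102 = 96;  a_103 = 114;  a_104 = 233;  a_105 = 56
  a_106 = 238;  a_107 = 89;  a_108 = 5;  a_109 = 124;  a_110 = 121;  a_111 = 248
  a_112 = 59;  a_113 = 121;  a_114 = 229;  a_115 = 191;  a_116 = 230;  a_117 = 138
  a_118 = 236;  a_119 = 167;  a_120 = 254;  a_121 = 126;  a_122 = 185;  a_123 = 201
  a_124 = 214;  a_125 = 141;  a_126 = 188;  a_127 = 85;  a_128 = 135;  a_129 = 169
  a_130 = 121;  a_131 = 154;  a_132 = 200;  a_133 = 106;  a_134 = 125;  a_135 = 216
  a_136 = 238;  a_137 = 173;  a_138 = 137;  a_139 = 68;  a_140 = 245;  a_141 = 40
  a_142 = 63;  a_143 = 125;  a_144 = 113;  a_145 = 67;  a_146 = 54;  a_147 = 74
  a_148 = 172;  a_149 = 3;  a_150 = 70;  a_151 = 14;  a_152 = 125;  a_153 = 29
  a_154 = 102;  a_155 = 153;  a_156 = 12;  a_157 = 65;  a_158 = 163;  a_159 = 181
  a_160 = 117;  a_161 = 250;  a_162 = 48;  a_163 = 66;  a_164 = 97;  a_165 = 120
  a_166 = 14;  a_167 = 145;  a_168 = 29;  a_169 = 140;  a_170 = 65;  a_171 = 152
  a_172 = 243;  a_173 = 17;  a_174 = 77;  a_175 = 247;  a_176 = 102;  a_177 = 170
  a_178 = 236;  a_179 = 143;  a_180 = 110;  a_181 = 190;  a_182 = 209;  a_183 = 65
  a_184 = 150;  a_185 = 181;  a_186 = 92;  a_187 = 125;  a_188 = 175;  a_189 = 209
  a_190 = 193;  a_191 = 250;  a_192 = 24;  a_193 = 122;  a_194 = 213;  a_195 = 24
  a_196 = 78;  a_197 = 69;  a_198 = 1;  a_199 = 212;  a_200 = 29;  a_201 = 72
  a_202 = 151;  a_203 = 117;  a_204 = 57;  a_205 = 27;  a_206 = 118;  a_207 = 170
  a_208 = 172
a_209 = 10·172 + 240·170 + 207·118 + 43·27 = 11
a_210 = 10·11 + 240·172 + 207·170 + 43·118 = 246

246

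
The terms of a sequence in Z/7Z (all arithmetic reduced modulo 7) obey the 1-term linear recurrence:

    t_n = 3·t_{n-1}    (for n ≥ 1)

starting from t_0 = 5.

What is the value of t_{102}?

t_1 = 3·5 = 1
t_2 = 3·1 = 3
t_3 = 3·3 = 2
t_4 = 3·2 = 6
t_5 = 3·6 = 4
t_6 = 3·4 = 5
(t_6) = (5) = (t_0), so the sequence has period 6.
102 ≡ 0 (mod 6), hence t_102 = t_0 = 5.

5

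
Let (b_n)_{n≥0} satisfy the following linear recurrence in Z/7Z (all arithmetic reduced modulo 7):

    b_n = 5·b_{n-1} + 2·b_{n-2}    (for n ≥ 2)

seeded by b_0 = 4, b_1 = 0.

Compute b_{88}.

b_2 = 5·0 + 2·4 = 1
b_3 = 5·1 + 2·0 = 5
b_4 = 5·5 + 2·1 = 6
b_5 = 5·6 + 2·5 = 5
b_6 = 5·5 + 2·6 = 2
b_7 = 5·2 + 2·5 = 6
b_8 = 5·6 + 2·2 = 6
b_9 = 5·6 + 2·6 = 0
b_10 = 5·0 + 2·6 = 5
b_11 = 5·5 + 2·0 = 4
b_12 = 5·4 + 2·5 = 2
b_13 = 5·2 + 2·4 = 4
b_14 = 5·4 + 2·2 = 3
b_15 = 5·3 + 2·4 = 2
b_16 = 5·2 + 2·3 = 2
b_17 = 5·2 + 2·2 = 0
b_18 = 5·0 + 2·2 = 4
b_19 = 5·4 + 2·0 = 6
b_20 = 5·6 + 2·4 = 3
b_21 = 5·3 + 2·6 = 6
b_22 = 5·6 + 2·3 = 1
b_23 = 5·1 + 2·6 = 3
b_24 = 5·3 + 2·1 = 3
b_25 = 5·3 + 2·3 = 0
b_26 = 5·0 + 2·3 = 6
b_27 = 5·6 + 2·0 = 2
b_28 = 5·2 + 2·6 = 1
b_29 = 5·1 + 2·2 = 2
b_30 = 5·2 + 2·1 = 5
b_31 = 5·5 + 2·2 = 1
b_32 = 5·1 + 2·5 = 1
b_33 = 5·1 + 2·1 = 0
b_34 = 5·0 + 2·1 = 2
b_35 = 5·2 + 2·0 = 3
b_36 = 5·3 + 2·2 = 5
b_37 = 5·5 + 2·3 = 3
b_38 = 5·3 + 2·5 = 4
b_39 = 5·4 + 2·3 = 5
b_40 = 5·5 + 2·4 = 5
b_41 = 5·5 + 2·5 = 0
b_42 = 5·0 + 2·5 = 3
b_43 = 5·3 + 2·0 = 1
b_44 = 5·1 + 2·3 = 4
b_45 = 5·4 + 2·1 = 1
b_46 = 5·1 + 2·4 = 6
b_47 = 5·6 + 2·1 = 4
b_48 = 5·4 + 2·6 = 4
b_49 = 5·4 + 2·4 = 0
b_50 = 5·0 + 2·4 = 1
b_51 = 5·1 + 2·0 = 5
b_52 = 5·5 + 2·1 = 6
b_53 = 5·6 + 2·5 = 5
b_54 = 5·5 + 2·6 = 2
b_55 = 5·2 + 2·5 = 6
b_56 = 5·6 + 2·2 = 6
b_57 = 5·6 + 2·6 = 0
b_58 = 5·0 + 2·6 = 5
b_59 = 5·5 + 2·0 = 4
b_60 = 5·4 + 2·5 = 2
b_61 = 5·2 + 2·4 = 4
b_62 = 5·4 + 2·2 = 3
b_63 = 5·3 + 2·4 = 2
b_64 = 5·2 + 2·3 = 2
b_65 = 5·2 + 2·2 = 0
b_66 = 5·0 + 2·2 = 4
b_67 = 5·4 + 2·0 = 6
b_68 = 5·6 + 2·4 = 3
b_69 = 5·3 + 2·6 = 6
b_70 = 5·6 + 2·3 = 1
b_71 = 5·1 + 2·6 = 3
b_72 = 5·3 + 2·1 = 3
b_73 = 5·3 + 2·3 = 0
b_74 = 5·0 + 2·3 = 6
b_75 = 5·6 + 2·0 = 2
b_76 = 5·2 + 2·6 = 1
b_77 = 5·1 + 2·2 = 2
b_78 = 5·2 + 2·1 = 5
b_79 = 5·5 + 2·2 = 1
b_80 = 5·1 + 2·5 = 1
b_81 = 5·1 + 2·1 = 0
b_82 = 5·0 + 2·1 = 2
b_83 = 5·2 + 2·0 = 3
b_84 = 5·3 + 2·2 = 5
b_85 = 5·5 + 2·3 = 3
b_86 = 5·3 + 2·5 = 4
b_87 = 5·4 + 2·3 = 5
b_88 = 5·5 + 2·4 = 5

5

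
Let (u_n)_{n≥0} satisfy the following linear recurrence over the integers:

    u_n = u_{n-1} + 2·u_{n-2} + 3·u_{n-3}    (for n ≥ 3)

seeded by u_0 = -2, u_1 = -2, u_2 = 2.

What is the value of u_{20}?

u_3 = 1·2 + 2·-2 + 3·-2 = -8
u_4 = 1·-8 + 2·2 + 3·-2 = -10
u_5 = 1·-10 + 2·-8 + 3·2 = -20
u_6 = 1·-20 + 2·-10 + 3·-8 = -64
u_7 = 1·-64 + 2·-20 + 3·-10 = -134
u_8 = 1·-134 + 2·-64 + 3·-20 = -322
u_9 = 1·-322 + 2·-134 + 3·-64 = -782
u_10 = 1·-782 + 2·-322 + 3·-134 = -1828
u_11 = 1·-1828 + 2·-782 + 3·-322 = -4358
u_12 = 1·-4358 + 2·-1828 + 3·-782 = -10360
u_13 = 1·-10360 + 2·-4358 + 3·-1828 = -24560
u_14 = 1·-24560 + 2·-10360 + 3·-4358 = -58354
u_15 = 1·-58354 + 2·-24560 + 3·-10360 = -138554
u_16 = 1·-138554 + 2·-58354 + 3·-24560 = -328942
u_17 = 1·-328942 + 2·-138554 + 3·-58354 = -781112
u_18 = 1·-781112 + 2·-328942 + 3·-138554 = -1854658
u_19 = 1·-1854658 + 2·-781112 + 3·-328942 = -4403708
u_20 = 1·-4403708 + 2·-1854658 + 3·-781112 = -10456360

-10456360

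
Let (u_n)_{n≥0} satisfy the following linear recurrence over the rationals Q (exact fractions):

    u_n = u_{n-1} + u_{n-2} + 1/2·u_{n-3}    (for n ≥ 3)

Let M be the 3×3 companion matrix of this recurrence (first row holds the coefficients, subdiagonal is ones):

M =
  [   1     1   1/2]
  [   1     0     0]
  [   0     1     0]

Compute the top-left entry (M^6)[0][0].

(M^6)[0][0] is the top entry after applying M 6 times to the unit state (1, 0, 0). Equivalently it is h_{8} for the auxiliary sequence (h_n) obeying the same recurrence with h_2 = 1 and h_i = 0 for 0 ≤ i < 2:
h_3 = 1·1 + 1·0 + 1/2·0 = 1
h_4 = 1·1 + 1·1 + 1/2·0 = 2
h_5 = 1·2 + 1·1 + 1/2·1 = 7/2
h_6 = 1·7/2 + 1·2 + 1/2·1 = 6
h_7 = 1·6 + 1·7/2 + 1/2·2 = 21/2
h_8 = 1·21/2 + 1·6 + 1/2·7/2 = 73/4

73/4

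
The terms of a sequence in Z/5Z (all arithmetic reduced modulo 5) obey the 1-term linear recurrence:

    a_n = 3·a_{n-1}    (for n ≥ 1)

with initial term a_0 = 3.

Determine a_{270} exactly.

a_1 = 3·3 = 4
a_2 = 3·4 = 2
a_3 = 3·2 = 1
a_4 = 3·1 = 3
(a_4) = (3) = (a_0), so the sequence has period 4.
270 ≡ 2 (mod 4), hence a_270 = a_2 = 2.

2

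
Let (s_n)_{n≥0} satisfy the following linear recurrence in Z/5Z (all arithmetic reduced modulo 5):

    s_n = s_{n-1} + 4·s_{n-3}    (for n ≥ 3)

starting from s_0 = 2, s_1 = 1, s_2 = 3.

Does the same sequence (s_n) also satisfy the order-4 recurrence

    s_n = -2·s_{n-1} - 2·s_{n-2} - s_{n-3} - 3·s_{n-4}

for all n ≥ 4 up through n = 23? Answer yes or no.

yes

Terms s_0..s_23: 2, 1, 3, 1, 0, 2, 1, 1, 4, 3, 2, 3, 0, 3, 0, 0, 2, 2, 2, 0, 3, 1, 1, 3
n=4: candidate gives 0, actual s_4 = 0 ✓
n=5: candidate gives 2, actual s_5 = 2 ✓
n=6: candidate gives 1, actual s_6 = 1 ✓
n=7: candidate gives 1, actual s_7 = 1 ✓
n=8: candidate gives 4, actual s_8 = 4 ✓
n=9: candidate gives 3, actual s_9 = 3 ✓
n=10: candidate gives 2, actual s_10 = 2 ✓
n=11: candidate gives 3, actual s_11 = 3 ✓
n=12: candidate gives 0, actual s_12 = 0 ✓
n=13: candidate gives 3, actual s_13 = 3 ✓
n=14: candidate gives 0, actual s_14 = 0 ✓
n=15: candidate gives 0, actual s_15 = 0 ✓
n=16: candidate gives 2, actual s_16 = 2 ✓
n=17: candidate gives 2, actual s_17 = 2 ✓
n=18: candidate gives 2, actual s_18 = 2 ✓
n=19: candidate gives 0, actual s_19 = 0 ✓
n=20: candidate gives 3, actual s_20 = 3 ✓
n=21: candidate gives 1, actual s_21 = 1 ✓
n=22: candidate gives 1, actual s_22 = 1 ✓
n=23: candidate gives 3, actual s_23 = 3 ✓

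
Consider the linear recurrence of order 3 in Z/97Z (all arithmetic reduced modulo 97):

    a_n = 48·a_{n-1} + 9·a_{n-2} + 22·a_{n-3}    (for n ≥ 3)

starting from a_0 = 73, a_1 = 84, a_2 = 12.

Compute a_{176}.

58

a_3 = 48·12 + 9·84 + 22·73 = 28
a_4 = 48·28 + 9·12 + 22·84 = 2
a_5 = 48·2 + 9·28 + 22·12 = 30
a_6 = 48·30 + 9·2 + 22·28 = 37
a_7 = 48·37 + 9·30 + 22·2 = 53
a_8 = 48·53 + 9·37 + 22·30 = 45
Continuing the recurrence:
  a_9 = 56;  a_10 = 88;  a_11 = 92;  a_12 = 38;  a_13 = 29;  a_14 = 72
  a_15 = 91;  a_16 = 28;  a_17 = 61;  a_18 = 41;  a_19 = 29;  a_20 = 96
  a_21 = 48;  a_22 = 23;  a_23 = 59;  a_24 = 21;  a_25 = 8;  a_26 = 28
  a_27 = 35;  a_28 = 71;  a_29 = 71;  a_30 = 64;  a_31 = 35;  a_32 = 35
  a_33 = 8;  a_34 = 14;  a_35 = 59;  a_36 = 30;  a_37 = 48;  a_38 = 89
  a_39 = 29;  a_40 = 48;  a_41 = 61;  a_42 = 21;  a_43 = 91;  a_44 = 79
  a_45 = 29;  a_46 = 31;  a_47 = 92;  a_48 = 95;  a_49 = 56;  a_50 = 38
  a_51 = 53;  a_52 = 44;  a_53 = 30;  a_54 = 92;  a_55 = 28;  a_56 = 19
  a_57 = 84;  a_58 = 66;  a_59 = 74;  a_60 = 77;  a_61 = 91;  a_62 = 93
  a_63 = 90;  a_64 = 78;  a_65 = 4;  a_66 = 61;  a_67 = 24;  a_68 = 43
  a_69 = 33;  a_70 = 74;  a_71 = 42;  a_72 = 13;  a_73 = 11;  a_74 = 17
  a_75 = 37;  a_76 = 37;  a_77 = 58;  a_78 = 51;  a_79 = 1;  a_80 = 37
  a_81 = 94;  a_82 = 17;  a_83 = 51;  a_84 = 13;  a_85 = 2;  a_86 = 74
  a_87 = 73;  a_88 = 43;  a_89 = 81;  a_90 = 61;  a_91 = 44;  a_92 = 78
  a_93 = 50;  a_94 = 93;  a_95 = 34;  a_96 = 77;  a_97 = 34;  a_98 = 66
  a_99 = 27;  a_100 = 19;  a_101 = 85;  a_102 = 92;  a_103 = 70;  a_104 = 44
  a_105 = 13;  a_106 = 38;  a_107 = 96;  a_108 = 95;  a_109 = 52;  a_110 = 31
  a_111 = 69;  a_112 = 79;  a_113 = 51;  a_114 = 21;  a_115 = 4;  a_116 = 48
  a_117 = 86;  a_118 = 89;  a_119 = 88;  a_120 = 30;  a_121 = 19;  a_122 = 14
  a_123 = 48;  a_124 = 35;  a_125 = 92;  a_126 = 64;  a_127 = 14;  a_128 = 71
  a_129 = 92;  a_130 = 28;  a_131 = 48;  a_132 = 21;  a_133 = 19;  a_134 = 23
  a_135 = 88;  a_136 = 96;  a_137 = 86;  a_138 = 41;  a_139 = 4;  a_140 = 28
  a_141 = 51;  a_142 = 72;  a_143 = 69;  a_144 = 38;  a_145 = 52;  a_146 = 88
  a_147 = 96;  a_148 = 45;  a_149 = 13;  a_150 = 37;  a_151 = 70;  a_152 = 2
  a_153 = 85;  a_154 = 12;  a_155 = 27;  a_156 = 73;  a_157 = 34;  a_158 = 70
  a_159 = 34;  a_160 = 3;  a_161 = 50;  a_162 = 71;  a_163 = 44;  a_164 = 68
  a_165 = 81;  a_166 = 36;  a_167 = 73;  a_168 = 81;  a_169 = 2;  a_170 = 6
  a_171 = 51;  a_172 = 24;  a_173 = 94;  a_174 = 30
a_175 = 48·30 + 9·94 + 22·24 = 1
a_176 = 48·1 + 9·30 + 22·94 = 58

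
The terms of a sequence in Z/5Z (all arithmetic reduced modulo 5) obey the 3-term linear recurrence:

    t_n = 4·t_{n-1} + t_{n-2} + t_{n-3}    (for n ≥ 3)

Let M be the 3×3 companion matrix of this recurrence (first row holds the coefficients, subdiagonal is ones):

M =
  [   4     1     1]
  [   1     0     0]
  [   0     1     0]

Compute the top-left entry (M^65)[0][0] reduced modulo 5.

(M^65)[0][0] is the top entry after applying M 65 times to the unit state (1, 0, 0). Equivalently it is h_{67} for the auxiliary sequence (h_n) obeying the same recurrence with h_2 = 1 and h_i = 0 for 0 ≤ i < 2:
h_3 = 4·1 + 1·0 + 1·0 = 4
h_4 = 4·4 + 1·1 + 1·0 = 2
h_5 = 4·2 + 1·4 + 1·1 = 3
h_6 = 4·3 + 1·2 + 1·4 = 3
h_7 = 4·3 + 1·3 + 1·2 = 2
h_8 = 4·2 + 1·3 + 1·3 = 4
h_9 = 4·4 + 1·2 + 1·3 = 1
h_10 = 4·1 + 1·4 + 1·2 = 0
h_11 = 4·0 + 1·1 + 1·4 = 0
h_12 = 4·0 + 1·0 + 1·1 = 1
(h_10, h_11, h_12) = (0, 0, 1) = (h_0, h_1, h_2), so the sequence has period 10.
67 ≡ 7 (mod 10), hence h_67 = h_7 = 2.

2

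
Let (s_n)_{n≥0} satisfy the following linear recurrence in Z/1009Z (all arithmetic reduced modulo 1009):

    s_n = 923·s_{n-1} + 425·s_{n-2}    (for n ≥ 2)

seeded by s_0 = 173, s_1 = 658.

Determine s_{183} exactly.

s_2 = 923·658 + 425·173 = 793
s_3 = 923·793 + 425·658 = 571
s_4 = 923·571 + 425·793 = 354
s_5 = 923·354 + 425·571 = 341
s_6 = 923·341 + 425·354 = 44
s_7 = 923·44 + 425·341 = 890
Continuing the recurrence:
  s_8 = 682;  s_9 = 754;  s_10 = 1008;  s_11 = 683;  s_12 = 368;  s_13 = 323
  s_14 = 479;  s_15 = 226;  s_16 = 501;  s_17 = 496;  s_18 = 757;  s_19 = 402
  s_20 = 597;  s_21 = 446;  s_22 = 452;  s_23 = 337;  s_24 = 669;  s_25 = 935
  s_26 = 97;  s_27 = 568;  s_28 = 449;  s_29 = 986;  s_30 = 84;  s_31 = 154
  s_32 = 258;  s_33 = 884;  s_34 = 329;  s_35 = 310;  s_36 = 157;  s_37 = 195
  s_38 = 514;  s_39 = 329;  s_40 = 464;  s_41 = 30;  s_42 = 892;  s_43 = 614
  s_44 = 389;  s_45 = 471;  s_46 = 712;  s_47 = 710;  s_48 = 389;  s_49 = 911
  s_50 = 205;  s_51 = 251;  s_52 = 963;  s_53 = 650;  s_54 = 225;  s_55 = 614
  s_56 = 443;  s_57 = 872;  s_58 = 275;  s_59 = 863;  s_60 = 279;  s_61 = 730
  s_62 = 300;  s_63 = 921;  s_64 = 871;  s_65 = 702;  s_66 = 40;  s_67 = 282
  s_68 = 820;  s_69 = 898;  s_70 = 860;  s_71 = 954;  s_72 = 936;  s_73 = 56
  s_74 = 483;  s_75 = 424;  s_76 = 308;  s_77 = 344;  s_78 = 416;  s_79 = 443
  s_80 = 469;  s_81 = 627;  s_82 = 107;  s_83 = 987;  s_84 = 953;  s_85 = 511
  s_86 = 866;  s_87 = 430;  s_88 = 118;  s_89 = 63;  s_90 = 336;  s_91 = 906
  s_92 = 308;  s_93 = 367;  s_94 = 456;  s_95 = 724;  s_96 = 366;  s_97 = 767
  s_98 = 796;  s_99 = 224;  s_100 = 192;  s_101 = 995;  s_102 = 66;  s_103 = 482
  s_104 = 724;  s_105 = 317;  s_106 = 945;  s_107 = 987;  s_108 = 926;  s_109 = 815
  s_110 = 580;  s_111 = 858;  s_112 = 173;  s_113 = 658;  s_114 = 793;  s_115 = 571
  s_116 = 354;  s_117 = 341;  s_118 = 44;  s_119 = 890;  s_120 = 682;  s_121 = 754
  s_122 = 1008;  s_123 = 683;  s_124 = 368;  s_125 = 323;  s_126 = 479;  s_127 = 226
  s_128 = 501;  s_129 = 496;  s_130 = 757;  s_131 = 402;  s_132 = 597;  s_133 = 446
  s_134 = 452;  s_135 = 337;  s_136 = 669;  s_137 = 935;  s_138 = 97;  s_139 = 568
  s_140 = 449;  s_141 = 986;  s_142 = 84;  s_143 = 154;  s_144 = 258;  s_145 = 884
  s_146 = 329;  s_147 = 310;  s_148 = 157;  s_149 = 195;  s_150 = 514;  s_151 = 329
  s_152 = 464;  s_153 = 30;  s_154 = 892;  s_155 = 614;  s_156 = 389;  s_157 = 471
  s_158 = 712;  s_159 = 710;  s_160 = 389;  s_161 = 911;  s_162 = 205;  s_163 = 251
  s_164 = 963;  s_165 = 650;  s_166 = 225;  s_167 = 614;  s_168 = 443;  s_169 = 872
  s_170 = 275;  s_171 = 863;  s_172 = 279;  s_173 = 730;  s_174 = 300;  s_175 = 921
  s_176 = 871;  s_177 = 702;  s_178 = 40;  s_179 = 282;  s_180 = 820;  s_181 = 898
s_182 = 923·898 + 425·820 = 860
s_183 = 923·860 + 425·898 = 954

954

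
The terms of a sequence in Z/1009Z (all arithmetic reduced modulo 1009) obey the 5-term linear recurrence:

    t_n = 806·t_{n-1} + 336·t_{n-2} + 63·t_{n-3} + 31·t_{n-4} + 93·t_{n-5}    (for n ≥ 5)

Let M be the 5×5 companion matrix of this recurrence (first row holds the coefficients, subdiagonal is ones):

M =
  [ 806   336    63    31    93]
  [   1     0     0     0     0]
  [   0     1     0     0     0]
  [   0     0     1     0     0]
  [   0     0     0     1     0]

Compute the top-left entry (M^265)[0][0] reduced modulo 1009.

(M^265)[0][0] is the top entry after applying M 265 times to the unit state (1, 0, 0, 0, 0). Equivalently it is h_{269} for the auxiliary sequence (h_n) obeying the same recurrence with h_4 = 1 and h_i = 0 for 0 ≤ i < 4:
h_5 = 806·1 + 336·0 + 63·0 + 31·0 + 93·0 = 806
h_6 = 806·806 + 336·1 + 63·0 + 31·0 + 93·0 = 176
h_7 = 806·176 + 336·806 + 63·1 + 31·0 + 93·0 = 54
h_8 = 806·54 + 336·176 + 63·806 + 31·1 + 93·0 = 101
h_9 = 806·101 + 336·54 + 63·176 + 31·806 + 93·1 = 511
h_10 = 806·511 + 336·101 + 63·54 + 31·176 + 93·806 = 902
Continuing the recurrence:
  h_11 = 887;  h_12 = 908;  h_13 = 22;  h_14 = 136;  h_15 = 48;  h_16 = 663
  h_17 = 458;  h_18 = 847;  h_19 = 519;  h_20 = 27;  h_21 = 466;  h_22 = 887
  h_23 = 428;  h_24 = 27;  h_25 = 284;  h_26 = 787;  h_27 = 835;  h_28 = 92
  h_29 = 909;  h_30 = 249;  h_31 = 545;  h_32 = 822;  h_33 = 64;  h_34 = 317
  h_35 = 559;  h_36 = 586;  h_37 = 782;  h_38 = 354;  h_39 = 170;  h_40 = 35
  h_41 = 716;  h_42 = 173;  h_43 = 667;  h_44 = 874;  h_45 = 302;  h_46 = 243
  h_47 = 693;  h_48 = 688;  h_49 = 364;  h_50 = 448;  h_51 = 733;  h_52 = 457
  h_53 = 723;  h_54 = 811;  h_55 = 952;  h_56 = 280;  h_57 = 664;  h_58 = 654
  h_59 = 18;  h_60 = 979;  h_61 = 73;  h_62 = 748;  h_63 = 786;  h_64 = 249
  h_65 = 833;  h_66 = 114;  h_67 = 96;  h_68 = 762;  h_69 = 326;  h_70 = 439
  h_71 = 274;  h_72 = 683;  h_73 = 495;  h_74 = 500;  h_75 = 775;  h_76 = 732
  h_77 = 188;  h_78 = 313;  h_79 = 235;  h_80 = 616;  h_81 = 112;  h_82 = 216
  h_83 = 374;  h_84 = 265;  h_85 = 941;  h_86 = 240;  h_87 = 16;  h_88 = 70
  h_89 = 571;  h_90 = 541;  h_91 = 287;  h_92 = 697;  h_93 = 118;  h_94 = 538
  h_95 = 258;  h_96 = 488;  h_97 = 196;  h_98 = 592;  h_99 = 150;  h_100 = 979
  h_101 = 959;  h_102 = 695;  h_103 = 831;  h_104 = 31;  h_105 = 587;  h_106 = 863
  h_107 = 375;  h_108 = 134;  h_109 = 699;  h_110 = 24;  h_111 = 375;  h_112 = 879
  h_113 = 359;  h_114 = 62;  h_115 = 697;  h_116 = 406;  h_117 = 342;  h_118 = 914
  h_119 = 483;  h_120 = 263;  h_121 = 933;  h_122 = 637;  h_123 = 39;  h_124 = 131
  h_125 = 313;  h_126 = 658;  h_127 = 946;  h_128 = 962;  h_129 = 254;  h_130 = 382
  h_131 = 511;  h_132 = 8;  h_133 = 886;  h_134 = 468;  h_135 = 295;  h_136 = 161
  h_137 = 24;  h_138 = 248;  h_139 = 352;  h_140 = 405;  h_141 = 804;  h_142 = 928
  h_143 = 1000;  h_144 = 933;  h_145 = 269;  h_146 = 632;  h_147 = 947;  h_148 = 568
  h_149 = 806;  h_150 = 330;  h_151 = 827;  h_152 = 574;  h_153 = 637;  h_154 = 51
  h_155 = 531;  h_156 = 792;  h_157 = 145;  h_158 = 0;  h_159 = 758;  h_160 = 835
  h_161 = 885;  h_162 = 704;  h_163 = 499;  h_164 = 825;  h_165 = 299;  h_166 = 937
  h_167 = 791;  h_168 = 900;  h_169 = 67;  h_170 = 967;  h_171 = 627;  h_172 = 615
  h_173 = 455;  h_174 = 292;  h_175 = 566;  h_176 = 463;  h_177 = 227;  h_178 = 766
  h_179 = 699;  h_180 = 16;  h_181 = 27;  h_182 = 1006;  h_183 = 678;  h_184 = 201
  h_185 = 458;  h_186 = 523;  h_187 = 401;  h_188 = 754;  h_189 = 91;  h_190 = 97
  h_191 = 395;  h_192 = 645;  h_193 = 119;  h_194 = 884;  h_195 = 126;  h_196 = 685
  h_197 = 449;  h_198 = 775;  h_199 = 723;  h_200 = 314;  h_201 = 917;  h_202 = 414
  h_203 = 325;  h_204 = 19;  h_205 = 371;  h_206 = 220;  h_207 = 618;  h_208 = 635
  h_209 = 935;  h_210 = 894;  h_211 = 411;  h_212 = 874;  h_213 = 100;  h_214 = 236
  h_215 = 422;  h_216 = 671;  h_217 = 902;  h_218 = 796;  h_219 = 843;  h_220 = 301
  h_221 = 427;  h_222 = 560;  h_223 = 593;  h_224 = 792;  h_225 = 965;  h_226 = 180
  h_227 = 423;  h_228 = 81;  h_229 = 454;  h_230 = 524;  h_231 = 408;  h_232 = 234
  h_233 = 927;  h_234 = 847;  h_235 = 736;  h_236 = 659;  h_237 = 444;  h_238 = 545
  h_239 = 33;  h_240 = 660;  h_241 = 620;  h_242 = 780;  h_243 = 999;  h_244 = 792
  h_245 = 919;  h_246 = 334;  h_247 = 877;  h_248 = 577;  h_249 = 46;  h_250 = 618
  h_251 = 746;  h_252 = 143;  h_253 = 840;  h_254 = 430;  h_255 = 21;  h_256 = 572
  h_257 = 756;  h_258 = 327;  h_259 = 963;  h_260 = 867;  h_261 = 622;  h_262 = 433
  h_263 = 881;  h_264 = 178;  h_265 = 627;  h_266 = 777;  h_267 = 565
h_268 = 806·565 + 336·777 + 63·627 + 31·178 + 93·881 = 899
h_269 = 806·899 + 336·565 + 63·777 + 31·627 + 93·178 = 466

466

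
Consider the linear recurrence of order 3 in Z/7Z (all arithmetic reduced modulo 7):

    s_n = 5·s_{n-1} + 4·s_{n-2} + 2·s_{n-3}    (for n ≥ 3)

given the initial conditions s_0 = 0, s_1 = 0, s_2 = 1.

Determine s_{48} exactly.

s_3 = 5·1 + 4·0 + 2·0 = 5
s_4 = 5·5 + 4·1 + 2·0 = 1
s_5 = 5·1 + 4·5 + 2·1 = 6
s_6 = 5·6 + 4·1 + 2·5 = 2
s_7 = 5·2 + 4·6 + 2·1 = 1
s_8 = 5·1 + 4·2 + 2·6 = 4
s_9 = 5·4 + 4·1 + 2·2 = 0
s_10 = 5·0 + 4·4 + 2·1 = 4
s_11 = 5·4 + 4·0 + 2·4 = 0
s_12 = 5·0 + 4·4 + 2·0 = 2
s_13 = 5·2 + 4·0 + 2·4 = 4
s_14 = 5·4 + 4·2 + 2·0 = 0
s_15 = 5·0 + 4·4 + 2·2 = 6
s_16 = 5·6 + 4·0 + 2·4 = 3
s_17 = 5·3 + 4·6 + 2·0 = 4
s_18 = 5·4 + 4·3 + 2·6 = 2
s_19 = 5·2 + 4·4 + 2·3 = 4
s_20 = 5·4 + 4·2 + 2·4 = 1
s_21 = 5·1 + 4·4 + 2·2 = 4
s_22 = 5·4 + 4·1 + 2·4 = 4
s_23 = 5·4 + 4·4 + 2·1 = 3
s_24 = 5·3 + 4·4 + 2·4 = 4
s_25 = 5·4 + 4·3 + 2·4 = 5
s_26 = 5·5 + 4·4 + 2·3 = 5
s_27 = 5·5 + 4·5 + 2·4 = 4
s_28 = 5·4 + 4·5 + 2·5 = 1
s_29 = 5·1 + 4·4 + 2·5 = 3
s_30 = 5·3 + 4·1 + 2·4 = 6
s_31 = 5·6 + 4·3 + 2·1 = 2
s_32 = 5·2 + 4·6 + 2·3 = 5
s_33 = 5·5 + 4·2 + 2·6 = 3
s_34 = 5·3 + 4·5 + 2·2 = 4
s_35 = 5·4 + 4·3 + 2·5 = 0
s_36 = 5·0 + 4·4 + 2·3 = 1
s_37 = 5·1 + 4·0 + 2·4 = 6
s_38 = 5·6 + 4·1 + 2·0 = 6
s_39 = 5·6 + 4·6 + 2·1 = 0
s_40 = 5·0 + 4·6 + 2·6 = 1
s_41 = 5·1 + 4·0 + 2·6 = 3
s_42 = 5·3 + 4·1 + 2·0 = 5
s_43 = 5·5 + 4·3 + 2·1 = 4
s_44 = 5·4 + 4·5 + 2·3 = 4
s_45 = 5·4 + 4·4 + 2·5 = 4
s_46 = 5·4 + 4·4 + 2·4 = 2
s_47 = 5·2 + 4·4 + 2·4 = 6
s_48 = 5·6 + 4·2 + 2·4 = 4

4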